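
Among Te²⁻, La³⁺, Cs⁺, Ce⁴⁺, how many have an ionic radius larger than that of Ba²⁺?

2

Isoelectronic series (54 e⁻ each). Size is set by nuclear charge: more protons means a smaller ion. Ce⁴⁺ (Z=58), La³⁺ (Z=57), Ba²⁺ (Z=56), Cs⁺ (Z=55), Te²⁻ (Z=52).
Overall: Ce⁴⁺ < La³⁺ < Ba²⁺ < Cs⁺ < Te²⁻. Ba²⁺ has 2 below it and 2 above. That's 2.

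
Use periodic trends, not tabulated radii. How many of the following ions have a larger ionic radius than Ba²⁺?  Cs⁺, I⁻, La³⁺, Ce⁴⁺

2

Each ion has 54 electrons. The ranking follows nuclear charge in reverse — greater Z gives a smaller radius. Ce⁴⁺ (Z=58), La³⁺ (Z=57), Ba²⁺ (Z=56), Cs⁺ (Z=55), I⁻ (Z=53).
Ordering all of them (including Ba²⁺) by radius gives Ce⁴⁺ < La³⁺ < Ba²⁺ < Cs⁺ < I⁻. So 2 are larger.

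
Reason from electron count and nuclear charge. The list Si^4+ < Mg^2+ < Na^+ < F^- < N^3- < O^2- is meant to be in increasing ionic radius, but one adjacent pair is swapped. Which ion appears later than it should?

Scanning neighbour by neighbour, only N^3-/O^2- violates a trend: both have 10 electrons but Z(O)=8 > Z(N)=7, so O^2- should be the smaller of the two. That makes O^2- the one sitting a position late relative to where it belongs.

O^2-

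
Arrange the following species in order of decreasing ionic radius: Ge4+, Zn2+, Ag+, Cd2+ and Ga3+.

Ag+ > Cd2+ > Zn2+ > Ga3+ > Ge4+

Electron counts and nuclear charges: Ge4+ has 28 e⁻ (Z=32), Ga3+ has 28 e⁻ (Z=31), Zn2+ has 28 e⁻ (Z=30), Cd2+ has 46 e⁻ (Z=48), Ag+ has 46 e⁻ (Z=47). Ge4+ < Ga3+ (isoelectronic, higher Z=32 is smaller); Ga3+ < Zn2+ (isoelectronic, higher Z=31 is smaller); Zn2+ < Cd2+ (same group, period 4 vs 5); Cd2+ < Ag+ (both 46 e⁻, Z=48>47).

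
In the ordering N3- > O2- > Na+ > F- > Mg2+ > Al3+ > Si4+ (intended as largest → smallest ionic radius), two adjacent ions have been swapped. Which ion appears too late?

Compare adjacent ions: Na+ and F- share 10 electrons; the higher nuclear charge on Na (Z=11) contracts it more, so Na+ < F- — yet in this decreasing list Na+ sits before F-. Nothing else is reversed, so F- should move one place to the left.

F-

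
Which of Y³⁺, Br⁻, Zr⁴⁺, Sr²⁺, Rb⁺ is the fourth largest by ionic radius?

Y³⁺

Each ion has 36 electrons. The ranking follows nuclear charge in reverse — greater Z gives a smaller radius. Zr⁴⁺ (Z=40), Y³⁺ (Z=39), Sr²⁺ (Z=38), Rb⁺ (Z=37), Br⁻ (Z=35).
Full ascending order: Zr⁴⁺ < Y³⁺ < Sr²⁺ < Rb⁺ < Br⁻. Counting from the largest, position 4 is Y³⁺.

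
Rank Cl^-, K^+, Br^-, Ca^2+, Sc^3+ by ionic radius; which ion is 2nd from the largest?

Work out protons and electrons: Sc^3+ (Z=21, 18 e⁻), Ca^2+ (Z=20, 18 e⁻), K^+ (Z=19, 18 e⁻), Cl^- (Z=17, 18 e⁻), Br^- (Z=35, 36 e⁻). Sc^3+ < Ca^2+ (isoelectronic, higher Z=21 is smaller); Ca^2+ < K^+ (isoelectronic, higher Z=20 is smaller); K^+ < Cl^- (both 18 e⁻, Z=19>17); Cl^- < Br^- (same group, period 3 vs 4).
Full ascending order: Sc^3+ < Ca^2+ < K^+ < Cl^- < Br^-. Counting from the largest, position 2 is Cl^-.

Cl^-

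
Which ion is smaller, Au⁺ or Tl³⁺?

Tl³⁺

These species are isoelectronic with 78 electrons. The only difference is the number of protons: Tl³⁺ (Z=81), Au⁺ (Z=79). The strongest nuclear pull (Tl³⁺) gives the smallest ion.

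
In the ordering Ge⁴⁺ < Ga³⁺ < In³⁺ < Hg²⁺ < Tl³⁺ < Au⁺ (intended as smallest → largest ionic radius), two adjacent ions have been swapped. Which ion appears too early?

Compare adjacent ions: both have 78 electrons but Z(Tl)=81 > Z(Hg)=80, so Tl³⁺ should be the smaller of the two — yet in this increasing list Hg²⁺ sits before Tl³⁺. Nothing else is reversed, so Hg²⁺ should move one place to the right.

Hg²⁺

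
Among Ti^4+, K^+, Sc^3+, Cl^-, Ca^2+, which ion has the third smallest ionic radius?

Each ion has 18 electrons. The ranking follows nuclear charge in reverse — greater Z gives a smaller radius. Ti^4+ (Z=22), Sc^3+ (Z=21), Ca^2+ (Z=20), K^+ (Z=19), Cl^- (Z=17).
Ordering: Ti^4+ < Sc^3+ < Ca^2+ < K^+ < Cl^-. The third smallest is Ca^2+.

Ca^2+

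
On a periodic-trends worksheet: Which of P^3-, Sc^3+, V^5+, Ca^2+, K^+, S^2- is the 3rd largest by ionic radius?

K^+

All of these have 18 electrons (isoelectronic). With the same electron cloud, the ion with the most protons pulls it in tightest. Nuclear charges: V^5+ (Z=23), Sc^3+ (Z=21), Ca^2+ (Z=20), K^+ (Z=19), S^2- (Z=16), P^3- (Z=15). Highest Z is smallest.
Full ascending order: V^5+ < Sc^3+ < Ca^2+ < K^+ < S^2- < P^3-. Counting from the largest, position 3 is K^+.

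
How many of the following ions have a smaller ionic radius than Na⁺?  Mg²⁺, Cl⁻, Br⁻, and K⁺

1

First list Z and electron count for each: Mg²⁺ (Z=12, 10 e⁻), Na⁺ (Z=11, 10 e⁻), K⁺ (Z=19, 18 e⁻), Cl⁻ (Z=17, 18 e⁻), Br⁻ (Z=35, 36 e⁻). Mg²⁺ < Na⁺ (isoelectronic, higher Z=12 is smaller); Na⁺ < K⁺ (same group, period 3 vs 4); K⁺ < Cl⁻ (isoelectronic, higher Z=19 is smaller); Cl⁻ < Br⁻ (same group, 1 shell fewer).
Relative to Na⁺, the ions that are smaller are Mg²⁺. That's 1.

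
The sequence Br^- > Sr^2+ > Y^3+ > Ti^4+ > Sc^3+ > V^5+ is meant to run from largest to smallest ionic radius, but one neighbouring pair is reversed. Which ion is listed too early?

Ti^4+

Compare adjacent ions: they are isoelectronic (18 e⁻) and Ti has more protons than Sc (22 vs 21), making Ti^4+ smaller — yet in this decreasing list Ti^4+ sits before Sc^3+. Nothing else is reversed, so Ti^4+ should move one place to the right.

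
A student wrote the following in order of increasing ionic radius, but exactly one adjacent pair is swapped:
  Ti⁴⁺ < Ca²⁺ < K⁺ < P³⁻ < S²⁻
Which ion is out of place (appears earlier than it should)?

The pair P³⁻, S²⁻ is the wrong way round — both have 18 electrons but Z(S)=16 > Z(P)=15, so S²⁻ should be the smaller of the two. All other adjacent pairs agree with periodic trends, so P³⁻ is the misplaced ion.

P³⁻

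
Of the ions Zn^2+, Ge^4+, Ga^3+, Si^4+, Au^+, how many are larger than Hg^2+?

1

Electron counts and nuclear charges: Si^4+: 10 e⁻, Z=14, Ge^4+: 28 e⁻, Z=32, Ga^3+: 28 e⁻, Z=31, Zn^2+: 28 e⁻, Z=30, Hg^2+: 78 e⁻, Z=80, Au^+: 78 e⁻, Z=79. Si^4+ < Ge^4+ (same group, 1 shell fewer); Ge^4+ < Ga^3+ (isoelectronic, higher Z=32 is smaller); Ga^3+ < Zn^2+ (both 28 e⁻, Z=31>30); Zn^2+ < Hg^2+ (same group, 2 shells fewer); Hg^2+ < Au^+ (isoelectronic, higher Z=80 is smaller).
Ordering all of them (including Hg^2+) by radius gives Si^4+ < Ge^4+ < Ga^3+ < Zn^2+ < Hg^2+ < Au^+. So 1 is larger.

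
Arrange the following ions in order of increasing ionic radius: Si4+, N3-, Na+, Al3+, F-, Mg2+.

These species are isoelectronic with 10 electrons. The only difference is the number of protons: Si4+ (Z=14), Al3+ (Z=13), Mg2+ (Z=12), Na+ (Z=11), F- (Z=9), N3- (Z=7). The strongest nuclear pull (Si4+) gives the smallest ion.

Si4+ < Al3+ < Mg2+ < Na+ < F- < N3-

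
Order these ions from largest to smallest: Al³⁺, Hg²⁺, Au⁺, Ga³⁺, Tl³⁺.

Au⁺ > Hg²⁺ > Tl³⁺ > Ga³⁺ > Al³⁺

Tabulating Z and e⁻: Al³⁺ (Z=13, 10 e⁻), Ga³⁺ (Z=31, 28 e⁻), Tl³⁺ (Z=81, 78 e⁻), Hg²⁺ (Z=80, 78 e⁻), Au⁺ (Z=79, 78 e⁻). Al³⁺ < Ga³⁺ (same group, period 3 vs 4); Ga³⁺ < Tl³⁺ (same group, 2 shells fewer); Tl³⁺ < Hg²⁺ (both 78 e⁻, Z=81>80); Hg²⁺ < Au⁺ (isoelectronic, higher Z=80 is smaller).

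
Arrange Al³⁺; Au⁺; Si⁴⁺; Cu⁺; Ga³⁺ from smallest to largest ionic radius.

Electron counts and nuclear charges: Si⁴⁺ (Z=14, 10 e⁻), Al³⁺ (Z=13, 10 e⁻), Ga³⁺ (Z=31, 28 e⁻), Cu⁺ (Z=29, 28 e⁻), Au⁺ (Z=79, 78 e⁻). Si⁴⁺ < Al³⁺ (both 10 e⁻, Z=14>13); Al³⁺ < Ga³⁺ (same group, period 3 vs 4); Ga³⁺ < Cu⁺ (isoelectronic, higher Z=31 is smaller); Cu⁺ < Au⁺ (same group, period 4 vs 6).

Si⁴⁺ < Al³⁺ < Ga³⁺ < Cu⁺ < Au⁺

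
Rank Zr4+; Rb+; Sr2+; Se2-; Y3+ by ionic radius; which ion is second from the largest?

These species are isoelectronic with 36 electrons. The only difference is the number of protons: Zr4+ (Z=40), Y3+ (Z=39), Sr2+ (Z=38), Rb+ (Z=37), Se2- (Z=34). The strongest nuclear pull (Zr4+) gives the smallest ion.
Full ascending order: Zr4+ < Y3+ < Sr2+ < Rb+ < Se2-. Counting from the largest, position 2 is Rb+.

Rb+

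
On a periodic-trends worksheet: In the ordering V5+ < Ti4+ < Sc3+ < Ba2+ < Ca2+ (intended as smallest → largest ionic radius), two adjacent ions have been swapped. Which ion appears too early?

Ba2+

Compare adjacent ions: both in group 2 with the same charge; Ca2+ (period 4) has the smaller radius — yet in this increasing list Ba2+ sits before Ca2+. Nothing else is reversed, so Ba2+ should move one place to the right.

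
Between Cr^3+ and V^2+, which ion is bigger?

V^2+

Each ion has 21 electrons. The ranking follows nuclear charge in reverse — greater Z gives a smaller radius. Cr^3+ (Z=24), V^2+ (Z=23).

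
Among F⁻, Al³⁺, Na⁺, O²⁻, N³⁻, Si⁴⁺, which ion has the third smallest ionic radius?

Na⁺

All of these have 10 electrons (isoelectronic). With the same electron cloud, the ion with the most protons pulls it in tightest. Nuclear charges: Si⁴⁺ (Z=14), Al³⁺ (Z=13), Na⁺ (Z=11), F⁻ (Z=9), O²⁻ (Z=8), N³⁻ (Z=7). Highest Z is smallest.
That gives Si⁴⁺ < Al³⁺ < Na⁺ < F⁻ < O²⁻ < N³⁻. From the smallest end, number 3 is Na⁺.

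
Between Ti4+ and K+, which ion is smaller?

Ti4+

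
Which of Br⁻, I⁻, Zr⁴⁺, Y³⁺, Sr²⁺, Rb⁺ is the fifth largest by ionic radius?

Work out protons and electrons: Zr⁴⁺: 36 e⁻, Z=40, Y³⁺: 36 e⁻, Z=39, Sr²⁺: 36 e⁻, Z=38, Rb⁺: 36 e⁻, Z=37, Br⁻: 36 e⁻, Z=35, I⁻: 54 e⁻, Z=53. Zr⁴⁺ < Y³⁺ (isoelectronic, higher Z=40 is smaller); Y³⁺ < Sr²⁺ (isoelectronic, higher Z=39 is smaller); Sr²⁺ < Rb⁺ (both 36 e⁻, Z=38>37); Rb⁺ < Br⁻ (both 36 e⁻, Z=37>35); Br⁻ < I⁻ (same group, 1 shell fewer).
Full ascending order: Zr⁴⁺ < Y³⁺ < Sr²⁺ < Rb⁺ < Br⁻ < I⁻. Counting from the largest, position 5 is Y³⁺.

Y³⁺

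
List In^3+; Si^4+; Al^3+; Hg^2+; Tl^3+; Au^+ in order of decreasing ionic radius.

Tabulating Z and e⁻: Si^4+ has 10 e⁻ (Z=14), Al^3+ has 10 e⁻ (Z=13), In^3+ has 46 e⁻ (Z=49), Tl^3+ has 78 e⁻ (Z=81), Hg^2+ has 78 e⁻ (Z=80), Au^+ has 78 e⁻ (Z=79). Si^4+ < Al^3+ (isoelectronic, higher Z=14 is smaller); Al^3+ < In^3+ (same group, period 3 vs 5); In^3+ < Tl^3+ (same group, period 5 vs 6); Tl^3+ < Hg^2+ (both 78 e⁻, Z=81>80); Hg^2+ < Au^+ (isoelectronic, higher Z=80 is smaller).

Au^+ > Hg^2+ > Tl^3+ > In^3+ > Al^3+ > Si^4+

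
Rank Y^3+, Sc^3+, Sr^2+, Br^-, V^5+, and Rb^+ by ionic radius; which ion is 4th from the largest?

First list Z and electron count for each: V^5+ (Z=23, 18 e⁻), Sc^3+ (Z=21, 18 e⁻), Y^3+ (Z=39, 36 e⁻), Sr^2+ (Z=38, 36 e⁻), Rb^+ (Z=37, 36 e⁻), Br^- (Z=35, 36 e⁻). V^5+ < Sc^3+ (both 18 e⁻, Z=23>21); Sc^3+ < Y^3+ (same group, 1 shell fewer); Y^3+ < Sr^2+ (isoelectronic, higher Z=39 is smaller); Sr^2+ < Rb^+ (both 36 e⁻, Z=38>37); Rb^+ < Br^- (isoelectronic, higher Z=37 is smaller).
So the order is V^5+ < Sc^3+ < Y^3+ < Sr^2+ < Rb^+ < Br^-; the 4th-largest ion is Y^3+.

Y^3+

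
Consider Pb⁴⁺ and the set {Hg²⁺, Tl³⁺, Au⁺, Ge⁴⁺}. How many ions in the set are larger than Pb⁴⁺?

3

Work out protons and electrons: Ge⁴⁺ (Z=32, 28 e⁻), Pb⁴⁺ (Z=82, 78 e⁻), Tl³⁺ (Z=81, 78 e⁻), Hg²⁺ (Z=80, 78 e⁻), Au⁺ (Z=79, 78 e⁻). Ge⁴⁺ < Pb⁴⁺ (same group, period 4 vs 6); Pb⁴⁺ < Tl³⁺ (both 78 e⁻, Z=82>81); Tl³⁺ < Hg²⁺ (isoelectronic, higher Z=81 is smaller); Hg²⁺ < Au⁺ (both 78 e⁻, Z=80>79).
Ordering all of them (including Pb⁴⁺) by radius gives Ge⁴⁺ < Pb⁴⁺ < Tl³⁺ < Hg²⁺ < Au⁺. Count: 3.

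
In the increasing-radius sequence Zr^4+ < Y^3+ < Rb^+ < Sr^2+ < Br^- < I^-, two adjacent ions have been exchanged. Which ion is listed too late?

Sr^2+

Check each adjacent pair. Rb^+ and Sr^2+ are reversed: they are isoelectronic (36 e⁻) and Sr has more protons than Rb (38 vs 37), making Sr^2+ smaller. No other neighbouring pair contradicts the periodic trends, so Sr^2+ is the ion listed too late.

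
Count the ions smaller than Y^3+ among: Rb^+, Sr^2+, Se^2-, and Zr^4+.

1

All of these have 36 electrons (isoelectronic). With the same electron cloud, the ion with the most protons pulls it in tightest. Nuclear charges: Zr^4+ (Z=40), Y^3+ (Z=39), Sr^2+ (Z=38), Rb^+ (Z=37), Se^2- (Z=34). Highest Z is smallest.
Overall: Zr^4+ < Y^3+ < Sr^2+ < Rb^+ < Se^2-. Y^3+ has 1 below it and 3 above. That's 1.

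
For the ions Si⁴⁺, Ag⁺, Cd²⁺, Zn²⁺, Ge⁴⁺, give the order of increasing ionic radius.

Si⁴⁺ < Ge⁴⁺ < Zn²⁺ < Cd²⁺ < Ag⁺

First list Z and electron count for each: Si⁴⁺ (Z=14, 10 e⁻), Ge⁴⁺ (Z=32, 28 e⁻), Zn²⁺ (Z=30, 28 e⁻), Cd²⁺ (Z=48, 46 e⁻), Ag⁺ (Z=47, 46 e⁻). Si⁴⁺ < Ge⁴⁺ (same group, 1 shell fewer); Ge⁴⁺ < Zn²⁺ (both 28 e⁻, Z=32>30); Zn²⁺ < Cd²⁺ (same group, 1 shell fewer); Cd²⁺ < Ag⁺ (both 46 e⁻, Z=48>47).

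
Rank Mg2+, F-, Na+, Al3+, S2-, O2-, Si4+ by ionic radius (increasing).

Si4+ < Al3+ < Mg2+ < Na+ < F- < O2- < S2-

Work out protons and electrons: Si4+: 10 e⁻, Z=14, Al3+: 10 e⁻, Z=13, Mg2+: 10 e⁻, Z=12, Na+: 10 e⁻, Z=11, F-: 10 e⁻, Z=9, O2-: 10 e⁻, Z=8, S2-: 18 e⁻, Z=16. Si4+ < Al3+ (both 10 e⁻, Z=14>13); Al3+ < Mg2+ (isoelectronic, higher Z=13 is smaller); Mg2+ < Na+ (isoelectronic, higher Z=12 is smaller); Na+ < F- (both 10 e⁻, Z=11>9); F- < O2- (both 10 e⁻, Z=9>8); O2- < S2- (same group, period 2 vs 3).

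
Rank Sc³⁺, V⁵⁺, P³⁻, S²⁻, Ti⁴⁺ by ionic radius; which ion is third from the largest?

Sc³⁺

Each ion has 18 electrons. The ranking follows nuclear charge in reverse — greater Z gives a smaller radius. V⁵⁺ (Z=23), Ti⁴⁺ (Z=22), Sc³⁺ (Z=21), S²⁻ (Z=16), P³⁻ (Z=15).
Full ascending order: V⁵⁺ < Ti⁴⁺ < Sc³⁺ < S²⁻ < P³⁻. Counting from the largest, position 3 is Sc³⁺.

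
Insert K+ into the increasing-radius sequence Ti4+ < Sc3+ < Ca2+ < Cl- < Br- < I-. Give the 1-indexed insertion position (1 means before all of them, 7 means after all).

First list Z and electron count for each: Ti4+: 18 e⁻, Z=22, Sc3+: 18 e⁻, Z=21, Ca2+: 18 e⁻, Z=20, K+: 18 e⁻, Z=19, Cl-: 18 e⁻, Z=17, Br-: 36 e⁻, Z=35, I-: 54 e⁻, Z=53. Ti4+ < Sc3+ (both 18 e⁻, Z=22>21); Sc3+ < Ca2+ (isoelectronic, higher Z=21 is smaller); Ca2+ < K+ (both 18 e⁻, Z=20>19); K+ < Cl- (isoelectronic, higher Z=19 is smaller); Cl- < Br- (same group, period 3 vs 4); Br- < I- (same group, 1 shell fewer).
With K+ included the full order is Ti4+ < Sc3+ < Ca2+ < K+ < Cl- < Br- < I-, so it takes position 4.

4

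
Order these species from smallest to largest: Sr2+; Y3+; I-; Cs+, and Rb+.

Y3+ < Sr2+ < Rb+ < Cs+ < I-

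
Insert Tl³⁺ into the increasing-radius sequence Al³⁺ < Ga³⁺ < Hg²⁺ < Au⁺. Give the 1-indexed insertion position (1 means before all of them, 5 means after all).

3

First list Z and electron count for each: Al³⁺ has 10 e⁻ (Z=13), Ga³⁺ has 28 e⁻ (Z=31), Tl³⁺ has 78 e⁻ (Z=81), Hg²⁺ has 78 e⁻ (Z=80), Au⁺ has 78 e⁻ (Z=79). Al³⁺ < Ga³⁺ (same group, 1 shell fewer); Ga³⁺ < Tl³⁺ (same group, 2 shells fewer); Tl³⁺ < Hg²⁺ (both 78 e⁻, Z=81>80); Hg²⁺ < Au⁺ (both 78 e⁻, Z=80>79).
Putting Tl³⁺ in gives Al³⁺ < Ga³⁺ < Tl³⁺ < Hg²⁺ < Au⁺; it lands at slot 3.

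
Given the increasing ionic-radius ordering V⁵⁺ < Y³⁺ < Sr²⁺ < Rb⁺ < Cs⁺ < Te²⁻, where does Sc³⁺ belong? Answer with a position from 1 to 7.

Tabulating Z and e⁻: V⁵⁺ has 18 e⁻ (Z=23), Sc³⁺ has 18 e⁻ (Z=21), Y³⁺ has 36 e⁻ (Z=39), Sr²⁺ has 36 e⁻ (Z=38), Rb⁺ has 36 e⁻ (Z=37), Cs⁺ has 54 e⁻ (Z=55), Te²⁻ has 54 e⁻ (Z=52). V⁵⁺ < Sc³⁺ (isoelectronic, higher Z=23 is smaller); Sc³⁺ < Y³⁺ (same group, period 4 vs 5); Y³⁺ < Sr²⁺ (both 36 e⁻, Z=39>38); Sr²⁺ < Rb⁺ (both 36 e⁻, Z=38>37); Rb⁺ < Cs⁺ (same group, 1 shell fewer); Cs⁺ < Te²⁻ (both 54 e⁻, Z=55>52).
Merged order: V⁵⁺ < Sc³⁺ < Y³⁺ < Sr²⁺ < Rb⁺ < Cs⁺ < Te²⁻ — Sc³⁺ is number 2.

2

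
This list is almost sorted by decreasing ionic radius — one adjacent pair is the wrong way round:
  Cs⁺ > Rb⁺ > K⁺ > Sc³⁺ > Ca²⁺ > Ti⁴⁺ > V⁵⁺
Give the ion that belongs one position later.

The pair Sc³⁺, Ca²⁺ is the wrong way round — they are isoelectronic (18 e⁻) and Sc has more protons than Ca (21 vs 20), making Sc³⁺ smaller. All other adjacent pairs agree with periodic trends, so Sc³⁺ is the misplaced ion.

Sc³⁺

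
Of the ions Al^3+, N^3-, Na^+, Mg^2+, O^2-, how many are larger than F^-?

All of these have 10 electrons (isoelectronic). With the same electron cloud, the ion with the most protons pulls it in tightest. Nuclear charges: Al^3+ (Z=13), Mg^2+ (Z=12), Na^+ (Z=11), F^- (Z=9), O^2- (Z=8), N^3- (Z=7). Highest Z is smallest.
Relative to F^-, the ions that are larger are O^2-, N^3-. So 2 are larger.

2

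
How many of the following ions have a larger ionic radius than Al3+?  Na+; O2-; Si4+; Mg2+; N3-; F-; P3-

6

Work out protons and electrons: Si4+ (Z=14, 10 e⁻), Al3+ (Z=13, 10 e⁻), Mg2+ (Z=12, 10 e⁻), Na+ (Z=11, 10 e⁻), F- (Z=9, 10 e⁻), O2- (Z=8, 10 e⁻), N3- (Z=7, 10 e⁻), P3- (Z=15, 18 e⁻). Si4+ < Al3+ (both 10 e⁻, Z=14>13); Al3+ < Mg2+ (both 10 e⁻, Z=13>12); Mg2+ < Na+ (isoelectronic, higher Z=12 is smaller); Na+ < F- (isoelectronic, higher Z=11 is smaller); F- < O2- (both 10 e⁻, Z=9>8); O2- < N3- (both 10 e⁻, Z=8>7); N3- < P3- (same group, period 2 vs 3).
Placing each against Al3+: smaller — Si4+; larger — Mg2+, Na+, F-, O2-, N3-, P3-. So 6 are larger.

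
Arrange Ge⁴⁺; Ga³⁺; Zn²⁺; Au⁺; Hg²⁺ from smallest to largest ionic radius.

Ge⁴⁺ < Ga³⁺ < Zn²⁺ < Hg²⁺ < Au⁺

Electron counts and nuclear charges: Ge⁴⁺: 28 e⁻, Z=32, Ga³⁺: 28 e⁻, Z=31, Zn²⁺: 28 e⁻, Z=30, Hg²⁺: 78 e⁻, Z=80, Au⁺: 78 e⁻, Z=79. Ge⁴⁺ < Ga³⁺ (both 28 e⁻, Z=32>31); Ga³⁺ < Zn²⁺ (isoelectronic, higher Z=31 is smaller); Zn²⁺ < Hg²⁺ (same group, period 4 vs 6); Hg²⁺ < Au⁺ (both 78 e⁻, Z=80>79).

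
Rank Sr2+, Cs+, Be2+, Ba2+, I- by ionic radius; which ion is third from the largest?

Ba2+

Be2+ has 2 e⁻ (Z=4), Sr2+ has 36 e⁻ (Z=38), Ba2+ has 54 e⁻ (Z=56), Cs+ has 54 e⁻ (Z=55), I- has 54 e⁻ (Z=53). Be2+ < Sr2+ (same group, period 2 vs 5); Sr2+ < Ba2+ (same group, 1 shell fewer); Ba2+ < Cs+ (both 54 e⁻, Z=56>55); Cs+ < I- (both 54 e⁻, Z=55>53).
That gives Be2+ < Sr2+ < Ba2+ < Cs+ < I-. From the largest end, number 3 is Ba2+.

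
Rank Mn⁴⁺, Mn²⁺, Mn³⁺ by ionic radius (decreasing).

Mn²⁺ > Mn³⁺ > Mn⁴⁺

Same element, different charge: the more highly charged cation has fewer electrons and a greater effective nuclear charge per electron, making Mn⁴⁺ the smallest.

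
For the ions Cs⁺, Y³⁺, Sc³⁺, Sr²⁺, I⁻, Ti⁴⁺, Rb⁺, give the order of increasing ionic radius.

Ti⁴⁺ < Sc³⁺ < Y³⁺ < Sr²⁺ < Rb⁺ < Cs⁺ < I⁻

Tabulating Z and e⁻: Ti⁴⁺: 18 e⁻, Z=22, Sc³⁺: 18 e⁻, Z=21, Y³⁺: 36 e⁻, Z=39, Sr²⁺: 36 e⁻, Z=38, Rb⁺: 36 e⁻, Z=37, Cs⁺: 54 e⁻, Z=55, I⁻: 54 e⁻, Z=53. Ti⁴⁺ < Sc³⁺ (both 18 e⁻, Z=22>21); Sc³⁺ < Y³⁺ (same group, period 4 vs 5); Y³⁺ < Sr²⁺ (both 36 e⁻, Z=39>38); Sr²⁺ < Rb⁺ (both 36 e⁻, Z=38>37); Rb⁺ < Cs⁺ (same group, 1 shell fewer); Cs⁺ < I⁻ (both 54 e⁻, Z=55>53).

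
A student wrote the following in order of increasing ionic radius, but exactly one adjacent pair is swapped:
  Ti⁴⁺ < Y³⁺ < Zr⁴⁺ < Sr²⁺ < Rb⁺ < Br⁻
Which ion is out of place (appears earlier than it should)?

Compare adjacent ions: Zr⁴⁺ and Y³⁺ share 36 electrons; the higher nuclear charge on Zr (Z=40) contracts it more, so Zr⁴⁺ < Y³⁺ — yet in this increasing list Y³⁺ sits before Zr⁴⁺. Nothing else is reversed, so Y³⁺ should move one place to the right.

Y³⁺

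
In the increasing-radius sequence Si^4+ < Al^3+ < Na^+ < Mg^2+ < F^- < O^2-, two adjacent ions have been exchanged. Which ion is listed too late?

Mg^2+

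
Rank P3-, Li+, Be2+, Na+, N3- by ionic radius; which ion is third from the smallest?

Na+

Be2+ (Z=4, 2 e⁻), Li+ (Z=3, 2 e⁻), Na+ (Z=11, 10 e⁻), N3- (Z=7, 10 e⁻), P3- (Z=15, 18 e⁻). Be2+ < Li+ (both 2 e⁻, Z=4>3); Li+ < Na+ (same group, 1 shell fewer); Na+ < N3- (both 10 e⁻, Z=11>7); N3- < P3- (same group, period 2 vs 3).
So the order is Be2+ < Li+ < Na+ < N3- < P3-; the 3rd-smallest ion is Na+.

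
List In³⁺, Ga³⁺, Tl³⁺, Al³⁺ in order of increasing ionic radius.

These ions sit in one column with identical charge. Each step down the periodic table adds a principal shell, increasing the radius.

Al³⁺ < Ga³⁺ < In³⁺ < Tl³⁺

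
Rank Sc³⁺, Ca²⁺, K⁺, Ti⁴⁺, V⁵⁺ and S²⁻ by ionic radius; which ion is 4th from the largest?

Isoelectronic series (18 e⁻ each). Size is set by nuclear charge: more protons means a smaller ion. V⁵⁺ (Z=23), Ti⁴⁺ (Z=22), Sc³⁺ (Z=21), Ca²⁺ (Z=20), K⁺ (Z=19), S²⁻ (Z=16).
Full ascending order: V⁵⁺ < Ti⁴⁺ < Sc³⁺ < Ca²⁺ < K⁺ < S²⁻. Counting from the largest, position 4 is Sc³⁺.

Sc³⁺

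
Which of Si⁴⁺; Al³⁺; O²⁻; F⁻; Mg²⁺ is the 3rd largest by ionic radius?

Mg²⁺

Each ion has 10 electrons. The ranking follows nuclear charge in reverse — greater Z gives a smaller radius. Si⁴⁺ (Z=14), Al³⁺ (Z=13), Mg²⁺ (Z=12), F⁻ (Z=9), O²⁻ (Z=8).
That gives Si⁴⁺ < Al³⁺ < Mg²⁺ < F⁻ < O²⁻. From the largest end, number 3 is Mg²⁺.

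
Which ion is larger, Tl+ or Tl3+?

Tl+

For a single element, ionic radius drops as positive charge rises — Tl3+ < Tl+.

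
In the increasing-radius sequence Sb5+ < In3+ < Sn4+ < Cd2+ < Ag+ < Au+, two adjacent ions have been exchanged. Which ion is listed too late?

Sn4+

The pair In3+, Sn4+ is the wrong way round — they are isoelectronic (46 e⁻) and Sn has more protons than In (50 vs 49), making Sn4+ smaller. All other adjacent pairs agree with periodic trends, so Sn4+ is the misplaced ion.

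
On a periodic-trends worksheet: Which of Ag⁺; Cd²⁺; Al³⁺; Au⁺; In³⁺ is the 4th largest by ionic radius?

In³⁺

Al³⁺ (Z=13, 10 e⁻), In³⁺ (Z=49, 46 e⁻), Cd²⁺ (Z=48, 46 e⁻), Ag⁺ (Z=47, 46 e⁻), Au⁺ (Z=79, 78 e⁻). Al³⁺ < In³⁺ (same group, 2 shells fewer); In³⁺ < Cd²⁺ (isoelectronic, higher Z=49 is smaller); Cd²⁺ < Ag⁺ (both 46 e⁻, Z=48>47); Ag⁺ < Au⁺ (same group, period 5 vs 6).
That gives Al³⁺ < In³⁺ < Cd²⁺ < Ag⁺ < Au⁺. From the largest end, number 4 is In³⁺.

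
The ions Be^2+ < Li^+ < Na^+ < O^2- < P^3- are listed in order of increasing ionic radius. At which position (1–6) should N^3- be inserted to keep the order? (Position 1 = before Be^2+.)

Tabulating Z and e⁻: Be^2+ (Z=4, 2 e⁻), Li^+ (Z=3, 2 e⁻), Na^+ (Z=11, 10 e⁻), O^2- (Z=8, 10 e⁻), N^3- (Z=7, 10 e⁻), P^3- (Z=15, 18 e⁻). Be^2+ < Li^+ (isoelectronic, higher Z=4 is smaller); Li^+ < Na^+ (same group, 1 shell fewer); Na^+ < O^2- (isoelectronic, higher Z=11 is smaller); O^2- < N^3- (both 10 e⁻, Z=8>7); N^3- < P^3- (same group, 1 shell fewer).
Putting N^3- in gives Be^2+ < Li^+ < Na^+ < O^2- < N^3- < P^3-; it lands at slot 5.

5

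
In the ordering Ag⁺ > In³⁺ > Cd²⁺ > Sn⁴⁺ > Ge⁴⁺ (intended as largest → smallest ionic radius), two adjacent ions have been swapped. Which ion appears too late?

Cd²⁺

Scanning neighbour by neighbour, only In³⁺/Cd²⁺ violates a trend: both have 46 electrons but Z(In)=49 > Z(Cd)=48, so In³⁺ should be the smaller of the two. That makes Cd²⁺ the one sitting a position late relative to where it belongs.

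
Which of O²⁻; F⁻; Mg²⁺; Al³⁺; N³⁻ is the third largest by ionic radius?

F⁻

These species are isoelectronic with 10 electrons. The only difference is the number of protons: Al³⁺ (Z=13), Mg²⁺ (Z=12), F⁻ (Z=9), O²⁻ (Z=8), N³⁻ (Z=7). The strongest nuclear pull (Al³⁺) gives the smallest ion.
Full ascending order: Al³⁺ < Mg²⁺ < F⁻ < O²⁻ < N³⁻. Counting from the largest, position 3 is F⁻.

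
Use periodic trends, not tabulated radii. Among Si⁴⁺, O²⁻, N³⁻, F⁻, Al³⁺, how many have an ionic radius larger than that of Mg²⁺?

3

Each ion has 10 electrons. The ranking follows nuclear charge in reverse — greater Z gives a smaller radius. Si⁴⁺ (Z=14), Al³⁺ (Z=13), Mg²⁺ (Z=12), F⁻ (Z=9), O²⁻ (Z=8), N³⁻ (Z=7).
Ordering all of them (including Mg²⁺) by radius gives Si⁴⁺ < Al³⁺ < Mg²⁺ < F⁻ < O²⁻ < N³⁻. That's 3.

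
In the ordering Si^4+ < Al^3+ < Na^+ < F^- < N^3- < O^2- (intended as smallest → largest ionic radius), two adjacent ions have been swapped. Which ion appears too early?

Check each adjacent pair. N^3- and O^2- are reversed: they are isoelectronic (10 e⁻) and O has more protons than N (8 vs 7), making O^2- smaller. No other neighbouring pair contradicts the periodic trends, so N^3- is the ion listed too early.

N^3-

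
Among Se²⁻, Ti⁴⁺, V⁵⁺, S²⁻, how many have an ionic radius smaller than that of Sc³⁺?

Electron counts and nuclear charges: V⁵⁺ has 18 e⁻ (Z=23), Ti⁴⁺ has 18 e⁻ (Z=22), Sc³⁺ has 18 e⁻ (Z=21), S²⁻ has 18 e⁻ (Z=16), Se²⁻ has 36 e⁻ (Z=34). V⁵⁺ < Ti⁴⁺ (both 18 e⁻, Z=23>22); Ti⁴⁺ < Sc³⁺ (both 18 e⁻, Z=22>21); Sc³⁺ < S²⁻ (isoelectronic, higher Z=21 is smaller); S²⁻ < Se²⁻ (same group, period 3 vs 4).
Overall: V⁵⁺ < Ti⁴⁺ < Sc³⁺ < S²⁻ < Se²⁻. Sc³⁺ has 2 below it and 2 above. So 2 are smaller.

2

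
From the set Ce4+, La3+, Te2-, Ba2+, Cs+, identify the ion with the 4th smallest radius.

All of these have 54 electrons (isoelectronic). With the same electron cloud, the ion with the most protons pulls it in tightest. Nuclear charges: Ce4+ (Z=58), La3+ (Z=57), Ba2+ (Z=56), Cs+ (Z=55), Te2- (Z=52). Highest Z is smallest.
Full ascending order: Ce4+ < La3+ < Ba2+ < Cs+ < Te2-. Counting from the smallest, position 4 is Cs+.

Cs+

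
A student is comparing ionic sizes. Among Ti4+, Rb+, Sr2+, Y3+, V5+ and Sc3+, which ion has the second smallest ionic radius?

Electron counts and nuclear charges: V5+ has 18 e⁻ (Z=23), Ti4+ has 18 e⁻ (Z=22), Sc3+ has 18 e⁻ (Z=21), Y3+ has 36 e⁻ (Z=39), Sr2+ has 36 e⁻ (Z=38), Rb+ has 36 e⁻ (Z=37). V5+ < Ti4+ (both 18 e⁻, Z=23>22); Ti4+ < Sc3+ (isoelectronic, higher Z=22 is smaller); Sc3+ < Y3+ (same group, period 4 vs 5); Y3+ < Sr2+ (both 36 e⁻, Z=39>38); Sr2+ < Rb+ (isoelectronic, higher Z=38 is smaller).
That gives V5+ < Ti4+ < Sc3+ < Y3+ < Sr2+ < Rb+. From the smallest end, number 2 is Ti4+.

Ti4+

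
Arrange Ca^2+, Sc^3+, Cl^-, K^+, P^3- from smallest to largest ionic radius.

All of these have 18 electrons (isoelectronic). With the same electron cloud, the ion with the most protons pulls it in tightest. Nuclear charges: Sc^3+ (Z=21), Ca^2+ (Z=20), K^+ (Z=19), Cl^- (Z=17), P^3- (Z=15). Highest Z is smallest.

Sc^3+ < Ca^2+ < K^+ < Cl^- < P^3-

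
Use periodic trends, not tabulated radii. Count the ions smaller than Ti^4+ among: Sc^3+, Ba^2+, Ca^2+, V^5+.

Work out protons and electrons: V^5+: 18 e⁻, Z=23, Ti^4+: 18 e⁻, Z=22, Sc^3+: 18 e⁻, Z=21, Ca^2+: 18 e⁻, Z=20, Ba^2+: 54 e⁻, Z=56. V^5+ < Ti^4+ (both 18 e⁻, Z=23>22); Ti^4+ < Sc^3+ (isoelectronic, higher Z=22 is smaller); Sc^3+ < Ca^2+ (both 18 e⁻, Z=21>20); Ca^2+ < Ba^2+ (same group, period 4 vs 6).
Overall: V^5+ < Ti^4+ < Sc^3+ < Ca^2+ < Ba^2+. Ti^4+ has 1 below it and 3 above. So 1 is smaller.

1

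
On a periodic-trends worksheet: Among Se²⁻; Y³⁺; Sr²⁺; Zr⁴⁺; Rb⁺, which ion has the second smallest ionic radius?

Y³⁺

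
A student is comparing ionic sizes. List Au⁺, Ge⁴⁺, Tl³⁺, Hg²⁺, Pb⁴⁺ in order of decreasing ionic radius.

Ge⁴⁺ (Z=32, 28 e⁻), Pb⁴⁺ (Z=82, 78 e⁻), Tl³⁺ (Z=81, 78 e⁻), Hg²⁺ (Z=80, 78 e⁻), Au⁺ (Z=79, 78 e⁻). Ge⁴⁺ < Pb⁴⁺ (same group, 2 shells fewer); Pb⁴⁺ < Tl³⁺ (both 78 e⁻, Z=82>81); Tl³⁺ < Hg²⁺ (isoelectronic, higher Z=81 is smaller); Hg²⁺ < Au⁺ (isoelectronic, higher Z=80 is smaller).

Au⁺ > Hg²⁺ > Tl³⁺ > Pb⁴⁺ > Ge⁴⁺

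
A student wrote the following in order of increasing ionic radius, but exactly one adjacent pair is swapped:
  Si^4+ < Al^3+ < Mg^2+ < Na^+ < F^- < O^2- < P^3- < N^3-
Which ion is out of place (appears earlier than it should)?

P^3-

Scanning neighbour by neighbour, only P^3-/N^3- violates a trend: N^3- and P^3- are in one column with the same charge; the lighter period-2 ion has one fewer shell and is smaller. That makes P^3- the one sitting a position early relative to where it belongs.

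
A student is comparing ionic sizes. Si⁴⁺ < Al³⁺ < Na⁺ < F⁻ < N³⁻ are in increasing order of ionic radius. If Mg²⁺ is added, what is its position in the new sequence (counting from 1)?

3

All of these have 10 electrons (isoelectronic). With the same electron cloud, the ion with the most protons pulls it in tightest. Nuclear charges: Si⁴⁺ (Z=14), Al³⁺ (Z=13), Mg²⁺ (Z=12), Na⁺ (Z=11), F⁻ (Z=9), N³⁻ (Z=7). Highest Z is smallest.
With Mg²⁺ included the full order is Si⁴⁺ < Al³⁺ < Mg²⁺ < Na⁺ < F⁻ < N³⁻, so it takes position 3.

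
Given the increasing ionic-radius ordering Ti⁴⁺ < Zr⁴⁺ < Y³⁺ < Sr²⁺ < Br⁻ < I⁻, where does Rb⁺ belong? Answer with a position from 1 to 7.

5

First list Z and electron count for each: Ti⁴⁺ has 18 e⁻ (Z=22), Zr⁴⁺ has 36 e⁻ (Z=40), Y³⁺ has 36 e⁻ (Z=39), Sr²⁺ has 36 e⁻ (Z=38), Rb⁺ has 36 e⁻ (Z=37), Br⁻ has 36 e⁻ (Z=35), I⁻ has 54 e⁻ (Z=53). Ti⁴⁺ < Zr⁴⁺ (same group, period 4 vs 5); Zr⁴⁺ < Y³⁺ (isoelectronic, higher Z=40 is smaller); Y³⁺ < Sr²⁺ (isoelectronic, higher Z=39 is smaller); Sr²⁺ < Rb⁺ (both 36 e⁻, Z=38>37); Rb⁺ < Br⁻ (isoelectronic, higher Z=37 is smaller); Br⁻ < I⁻ (same group, 1 shell fewer).
The complete sequence is Ti⁴⁺ < Zr⁴⁺ < Y³⁺ < Sr²⁺ < Rb⁺ < Br⁻ < I⁻. Rb⁺ sits at position 5.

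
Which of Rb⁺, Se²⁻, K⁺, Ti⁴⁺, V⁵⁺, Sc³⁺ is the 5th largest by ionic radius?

Ti⁴⁺

V⁵⁺ has 18 e⁻ (Z=23), Ti⁴⁺ has 18 e⁻ (Z=22), Sc³⁺ has 18 e⁻ (Z=21), K⁺ has 18 e⁻ (Z=19), Rb⁺ has 36 e⁻ (Z=37), Se²⁻ has 36 e⁻ (Z=34). V⁵⁺ < Ti⁴⁺ (both 18 e⁻, Z=23>22); Ti⁴⁺ < Sc³⁺ (isoelectronic, higher Z=22 is smaller); Sc³⁺ < K⁺ (isoelectronic, higher Z=21 is smaller); K⁺ < Rb⁺ (same group, period 4 vs 5); Rb⁺ < Se²⁻ (both 36 e⁻, Z=37>34).
Full ascending order: V⁵⁺ < Ti⁴⁺ < Sc³⁺ < K⁺ < Rb⁺ < Se²⁻. Counting from the largest, position 5 is Ti⁴⁺.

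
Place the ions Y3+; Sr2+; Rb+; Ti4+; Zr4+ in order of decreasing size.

Rb+ > Sr2+ > Y3+ > Zr4+ > Ti4+

Electron counts and nuclear charges: Ti4+ (Z=22, 18 e⁻), Zr4+ (Z=40, 36 e⁻), Y3+ (Z=39, 36 e⁻), Sr2+ (Z=38, 36 e⁻), Rb+ (Z=37, 36 e⁻). Ti4+ < Zr4+ (same group, period 4 vs 5); Zr4+ < Y3+ (isoelectronic, higher Z=40 is smaller); Y3+ < Sr2+ (both 36 e⁻, Z=39>38); Sr2+ < Rb+ (both 36 e⁻, Z=38>37).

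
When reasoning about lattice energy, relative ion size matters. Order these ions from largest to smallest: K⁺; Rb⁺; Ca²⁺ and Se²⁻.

Se²⁻ > Rb⁺ > K⁺ > Ca²⁺

First list Z and electron count for each: Ca²⁺ has 18 e⁻ (Z=20), K⁺ has 18 e⁻ (Z=19), Rb⁺ has 36 e⁻ (Z=37), Se²⁻ has 36 e⁻ (Z=34). Ca²⁺ < K⁺ (both 18 e⁻, Z=20>19); K⁺ < Rb⁺ (same group, period 4 vs 5); Rb⁺ < Se²⁻ (isoelectronic, higher Z=37 is smaller).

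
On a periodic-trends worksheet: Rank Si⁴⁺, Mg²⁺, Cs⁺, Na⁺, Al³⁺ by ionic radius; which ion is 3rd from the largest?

Si⁴⁺ has 10 e⁻ (Z=14), Al³⁺ has 10 e⁻ (Z=13), Mg²⁺ has 10 e⁻ (Z=12), Na⁺ has 10 e⁻ (Z=11), Cs⁺ has 54 e⁻ (Z=55). Si⁴⁺ < Al³⁺ (isoelectronic, higher Z=14 is smaller); Al³⁺ < Mg²⁺ (isoelectronic, higher Z=13 is smaller); Mg²⁺ < Na⁺ (isoelectronic, higher Z=12 is smaller); Na⁺ < Cs⁺ (same group, 3 shells fewer).
Ordering: Si⁴⁺ < Al³⁺ < Mg²⁺ < Na⁺ < Cs⁺. The 3rd largest is Mg²⁺.

Mg²⁺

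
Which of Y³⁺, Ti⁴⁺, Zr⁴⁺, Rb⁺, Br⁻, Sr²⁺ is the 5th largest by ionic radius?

Electron counts and nuclear charges: Ti⁴⁺ (Z=22, 18 e⁻), Zr⁴⁺ (Z=40, 36 e⁻), Y³⁺ (Z=39, 36 e⁻), Sr²⁺ (Z=38, 36 e⁻), Rb⁺ (Z=37, 36 e⁻), Br⁻ (Z=35, 36 e⁻). Ti⁴⁺ < Zr⁴⁺ (same group, 1 shell fewer); Zr⁴⁺ < Y³⁺ (both 36 e⁻, Z=40>39); Y³⁺ < Sr²⁺ (isoelectronic, higher Z=39 is smaller); Sr²⁺ < Rb⁺ (isoelectronic, higher Z=38 is smaller); Rb⁺ < Br⁻ (isoelectronic, higher Z=37 is smaller).
Full ascending order: Ti⁴⁺ < Zr⁴⁺ < Y³⁺ < Sr²⁺ < Rb⁺ < Br⁻. Counting from the largest, position 5 is Zr⁴⁺.

Zr⁴⁺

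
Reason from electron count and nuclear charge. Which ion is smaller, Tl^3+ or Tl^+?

Same element, different charge: the more highly charged cation has fewer electrons and a greater effective nuclear charge per electron, making Tl^3+ the smallest.

Tl^3+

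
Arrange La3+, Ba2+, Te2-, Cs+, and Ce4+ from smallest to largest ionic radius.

These species are isoelectronic with 54 electrons. The only difference is the number of protons: Ce4+ (Z=58), La3+ (Z=57), Ba2+ (Z=56), Cs+ (Z=55), Te2- (Z=52). The strongest nuclear pull (Ce4+) gives the smallest ion.

Ce4+ < La3+ < Ba2+ < Cs+ < Te2-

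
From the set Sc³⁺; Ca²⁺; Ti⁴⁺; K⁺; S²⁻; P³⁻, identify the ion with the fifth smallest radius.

Each ion has 18 electrons. The ranking follows nuclear charge in reverse — greater Z gives a smaller radius. Ti⁴⁺ (Z=22), Sc³⁺ (Z=21), Ca²⁺ (Z=20), K⁺ (Z=19), S²⁻ (Z=16), P³⁻ (Z=15).
That gives Ti⁴⁺ < Sc³⁺ < Ca²⁺ < K⁺ < S²⁻ < P³⁻. From the smallest end, number 5 is S²⁻.

S²⁻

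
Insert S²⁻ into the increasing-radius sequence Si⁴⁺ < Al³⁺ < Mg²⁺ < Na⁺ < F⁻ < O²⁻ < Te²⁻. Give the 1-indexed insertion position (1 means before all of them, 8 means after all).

7

Work out protons and electrons: Si⁴⁺ (Z=14, 10 e⁻), Al³⁺ (Z=13, 10 e⁻), Mg²⁺ (Z=12, 10 e⁻), Na⁺ (Z=11, 10 e⁻), F⁻ (Z=9, 10 e⁻), O²⁻ (Z=8, 10 e⁻), S²⁻ (Z=16, 18 e⁻), Te²⁻ (Z=52, 54 e⁻). Si⁴⁺ < Al³⁺ (isoelectronic, higher Z=14 is smaller); Al³⁺ < Mg²⁺ (both 10 e⁻, Z=13>12); Mg²⁺ < Na⁺ (both 10 e⁻, Z=12>11); Na⁺ < F⁻ (isoelectronic, higher Z=11 is smaller); F⁻ < O²⁻ (both 10 e⁻, Z=9>8); O²⁻ < S²⁻ (same group, period 2 vs 3); S²⁻ < Te²⁻ (same group, period 3 vs 5).
The complete sequence is Si⁴⁺ < Al³⁺ < Mg²⁺ < Na⁺ < F⁻ < O²⁻ < S²⁻ < Te²⁻. S²⁻ sits at position 7.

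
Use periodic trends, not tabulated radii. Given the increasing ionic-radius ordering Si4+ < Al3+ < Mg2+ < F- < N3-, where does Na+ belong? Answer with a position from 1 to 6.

Each ion has 10 electrons. The ranking follows nuclear charge in reverse — greater Z gives a smaller radius. Si4+ (Z=14), Al3+ (Z=13), Mg2+ (Z=12), Na+ (Z=11), F- (Z=9), N3- (Z=7).
With Na+ included the full order is Si4+ < Al3+ < Mg2+ < Na+ < F- < N3-, so it takes position 4.

4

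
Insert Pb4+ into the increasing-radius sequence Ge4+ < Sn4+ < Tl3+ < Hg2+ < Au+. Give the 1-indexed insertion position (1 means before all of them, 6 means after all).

3

Electron counts and nuclear charges: Ge4+ (Z=32, 28 e⁻), Sn4+ (Z=50, 46 e⁻), Pb4+ (Z=82, 78 e⁻), Tl3+ (Z=81, 78 e⁻), Hg2+ (Z=80, 78 e⁻), Au+ (Z=79, 78 e⁻). Ge4+ < Sn4+ (same group, 1 shell fewer); Sn4+ < Pb4+ (same group, period 5 vs 6); Pb4+ < Tl3+ (isoelectronic, higher Z=82 is smaller); Tl3+ < Hg2+ (both 78 e⁻, Z=81>80); Hg2+ < Au+ (both 78 e⁻, Z=80>79).
Putting Pb4+ in gives Ge4+ < Sn4+ < Pb4+ < Tl3+ < Hg2+ < Au+; it lands at slot 3.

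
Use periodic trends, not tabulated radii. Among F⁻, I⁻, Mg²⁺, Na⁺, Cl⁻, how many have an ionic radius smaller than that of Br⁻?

4

First list Z and electron count for each: Mg²⁺: 10 e⁻, Z=12, Na⁺: 10 e⁻, Z=11, F⁻: 10 e⁻, Z=9, Cl⁻: 18 e⁻, Z=17, Br⁻: 36 e⁻, Z=35, I⁻: 54 e⁻, Z=53. Mg²⁺ < Na⁺ (isoelectronic, higher Z=12 is smaller); Na⁺ < F⁻ (isoelectronic, higher Z=11 is smaller); F⁻ < Cl⁻ (same group, period 2 vs 3); Cl⁻ < Br⁻ (same group, 1 shell fewer); Br⁻ < I⁻ (same group, period 4 vs 5).
Placing each against Br⁻: smaller — Mg²⁺, Na⁺, F⁻, Cl⁻; larger — I⁻. That's 4.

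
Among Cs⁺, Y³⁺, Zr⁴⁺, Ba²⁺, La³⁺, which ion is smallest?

Zr⁴⁺ (Z=40, 36 e⁻), Y³⁺ (Z=39, 36 e⁻), La³⁺ (Z=57, 54 e⁻), Ba²⁺ (Z=56, 54 e⁻), Cs⁺ (Z=55, 54 e⁻). Zr⁴⁺ < Y³⁺ (isoelectronic, higher Z=40 is smaller); Y³⁺ < La³⁺ (same group, 1 shell fewer); La³⁺ < Ba²⁺ (both 54 e⁻, Z=57>56); Ba²⁺ < Cs⁺ (isoelectronic, higher Z=56 is smaller).

Zr⁴⁺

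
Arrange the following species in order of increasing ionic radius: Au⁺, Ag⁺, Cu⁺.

Cu⁺ < Ag⁺ < Au⁺

Same group, same charge. Going down the group adds an extra shell of electrons, so the ion gets larger: Cu⁺ is highest in the group and smallest.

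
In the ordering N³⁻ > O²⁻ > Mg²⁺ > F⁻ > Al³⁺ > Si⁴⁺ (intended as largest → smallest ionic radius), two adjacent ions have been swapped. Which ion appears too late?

Compare adjacent ions: both have 10 electrons but Z(Mg)=12 > Z(F)=9, so Mg²⁺ should be the smaller of the two — yet in this decreasing list Mg²⁺ sits before F⁻. Nothing else is reversed, so F⁻ should move one place to the left.

F⁻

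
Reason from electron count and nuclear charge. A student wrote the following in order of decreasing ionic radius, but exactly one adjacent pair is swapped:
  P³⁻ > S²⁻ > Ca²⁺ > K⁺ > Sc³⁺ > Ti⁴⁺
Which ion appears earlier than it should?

Ca²⁺

Scanning neighbour by neighbour, only Ca²⁺/K⁺ violates a trend: they are isoelectronic (18 e⁻) and Ca has more protons than K (20 vs 19), making Ca²⁺ smaller. That makes Ca²⁺ the one sitting a position early relative to where it belongs.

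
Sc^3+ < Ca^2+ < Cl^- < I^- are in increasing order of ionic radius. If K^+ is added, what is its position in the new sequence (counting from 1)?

3

Tabulating Z and e⁻: Sc^3+ (Z=21, 18 e⁻), Ca^2+ (Z=20, 18 e⁻), K^+ (Z=19, 18 e⁻), Cl^- (Z=17, 18 e⁻), I^- (Z=53, 54 e⁻). Sc^3+ < Ca^2+ (both 18 e⁻, Z=21>20); Ca^2+ < K^+ (isoelectronic, higher Z=20 is smaller); K^+ < Cl^- (both 18 e⁻, Z=19>17); Cl^- < I^- (same group, 2 shells fewer).
Putting K^+ in gives Sc^3+ < Ca^2+ < K^+ < Cl^- < I^-; it lands at slot 3.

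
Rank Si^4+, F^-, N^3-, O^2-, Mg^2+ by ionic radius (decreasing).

All of these have 10 electrons (isoelectronic). With the same electron cloud, the ion with the most protons pulls it in tightest. Nuclear charges: Si^4+ (Z=14), Mg^2+ (Z=12), F^- (Z=9), O^2- (Z=8), N^3- (Z=7). Highest Z is smallest.

N^3- > O^2- > F^- > Mg^2+ > Si^4+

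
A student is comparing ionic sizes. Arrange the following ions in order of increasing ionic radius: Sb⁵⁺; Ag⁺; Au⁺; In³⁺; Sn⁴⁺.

Sb⁵⁺ has 46 e⁻ (Z=51), Sn⁴⁺ has 46 e⁻ (Z=50), In³⁺ has 46 e⁻ (Z=49), Ag⁺ has 46 e⁻ (Z=47), Au⁺ has 78 e⁻ (Z=79). Sb⁵⁺ < Sn⁴⁺ (both 46 e⁻, Z=51>50); Sn⁴⁺ < In³⁺ (both 46 e⁻, Z=50>49); In³⁺ < Ag⁺ (both 46 e⁻, Z=49>47); Ag⁺ < Au⁺ (same group, 1 shell fewer).

Sb⁵⁺ < Sn⁴⁺ < In³⁺ < Ag⁺ < Au⁺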